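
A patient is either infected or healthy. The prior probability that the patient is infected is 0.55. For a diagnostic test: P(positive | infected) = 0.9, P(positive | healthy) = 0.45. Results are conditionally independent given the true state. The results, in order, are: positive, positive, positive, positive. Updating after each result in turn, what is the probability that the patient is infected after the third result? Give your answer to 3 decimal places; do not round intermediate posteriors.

After 'positive': P(infected) = 0.9·0.5500 / (0.9·0.5500 + 0.45·0.4500) ≈ 0.7097
After 'positive': P(infected) = 0.9·0.7097 / (0.9·0.7097 + 0.45·0.2903) ≈ 0.8302
After 'positive': P(infected) = 0.9·0.8302 / (0.9·0.8302 + 0.45·0.1698) ≈ 0.9072

0.907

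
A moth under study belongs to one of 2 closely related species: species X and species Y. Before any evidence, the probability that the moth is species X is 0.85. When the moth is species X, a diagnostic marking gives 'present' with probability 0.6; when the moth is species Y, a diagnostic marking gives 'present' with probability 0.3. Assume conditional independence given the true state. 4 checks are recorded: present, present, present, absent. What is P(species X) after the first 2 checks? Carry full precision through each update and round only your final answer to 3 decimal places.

After 'present': P(species X) = 0.6·0.8500 / (0.6·0.8500 + 0.3·0.1500) ≈ 0.9189
After 'present': P(species X) = 0.6·0.9189 / (0.6·0.9189 + 0.3·0.0811) ≈ 0.9577

0.958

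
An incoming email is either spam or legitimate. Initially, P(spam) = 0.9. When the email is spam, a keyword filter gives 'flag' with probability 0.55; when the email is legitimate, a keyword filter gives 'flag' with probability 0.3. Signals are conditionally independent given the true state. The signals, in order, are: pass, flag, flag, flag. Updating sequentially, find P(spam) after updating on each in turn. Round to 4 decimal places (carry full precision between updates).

0.9727

After 'pass': P(spam) = 0.45·0.9000 / (0.45·0.9000 + 0.7·0.1000) ≈ 0.8526
After 'flag': P(spam) = 0.55·0.8526 / (0.55·0.8526 + 0.3·0.1474) ≈ 0.9138
After 'flag': P(spam) = 0.55·0.9138 / (0.55·0.9138 + 0.3·0.0862) ≈ 0.9511
After 'flag': P(spam) = 0.55·0.9511 / (0.55·0.9511 + 0.3·0.0489) ≈ 0.9727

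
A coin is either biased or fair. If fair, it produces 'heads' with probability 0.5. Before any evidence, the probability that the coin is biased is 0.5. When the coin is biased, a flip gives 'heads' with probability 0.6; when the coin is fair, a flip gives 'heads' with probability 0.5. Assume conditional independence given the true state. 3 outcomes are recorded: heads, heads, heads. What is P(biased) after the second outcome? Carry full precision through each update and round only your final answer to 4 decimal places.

After 'heads': P(biased) = 0.6·0.5000 / (0.6·0.5000 + 0.5·0.5000) ≈ 0.5455
After 'heads': P(biased) = 0.6·0.5455 / (0.6·0.5455 + 0.5·0.4545) ≈ 0.5902

0.5902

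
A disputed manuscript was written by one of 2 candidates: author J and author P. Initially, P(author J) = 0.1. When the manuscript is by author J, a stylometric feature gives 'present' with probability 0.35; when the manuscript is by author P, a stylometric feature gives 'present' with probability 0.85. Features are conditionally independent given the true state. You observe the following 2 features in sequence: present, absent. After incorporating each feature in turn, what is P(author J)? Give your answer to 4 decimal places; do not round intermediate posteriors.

After 'present': P(author J) = 0.35·0.1000 / (0.35·0.1000 + 0.85·0.9000) ≈ 0.0437
After 'absent': P(author J) = 0.65·0.0437 / (0.65·0.0437 + 0.15·0.9563) ≈ 0.1655

0.1655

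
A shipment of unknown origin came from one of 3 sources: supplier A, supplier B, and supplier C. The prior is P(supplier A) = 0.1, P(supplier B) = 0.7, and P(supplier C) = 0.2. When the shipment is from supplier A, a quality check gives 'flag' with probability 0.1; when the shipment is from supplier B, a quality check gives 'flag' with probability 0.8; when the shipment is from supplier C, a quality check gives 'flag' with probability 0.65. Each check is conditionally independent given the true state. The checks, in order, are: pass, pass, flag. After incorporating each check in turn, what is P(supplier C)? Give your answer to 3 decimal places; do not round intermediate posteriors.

After 'pass': normaliser = 0.9·0.1000 + 0.2·0.7000 + 0.35·0.2000; P(supplier A) ≈ 0.3000, P(supplier B) ≈ 0.4667, P(supplier C) ≈ 0.2333
After 'pass': normaliser = 0.9·0.3000 + 0.2·0.4667 + 0.35·0.2333; P(supplier A) ≈ 0.6067, P(supplier B) ≈ 0.2097, P(supplier C) ≈ 0.1835
After 'flag': normaliser = 0.1·0.6067 + 0.8·0.2097 + 0.65·0.1835; P(supplier A) ≈ 0.1745, P(supplier B) ≈ 0.4825, P(supplier C) ≈ 0.3430

0.343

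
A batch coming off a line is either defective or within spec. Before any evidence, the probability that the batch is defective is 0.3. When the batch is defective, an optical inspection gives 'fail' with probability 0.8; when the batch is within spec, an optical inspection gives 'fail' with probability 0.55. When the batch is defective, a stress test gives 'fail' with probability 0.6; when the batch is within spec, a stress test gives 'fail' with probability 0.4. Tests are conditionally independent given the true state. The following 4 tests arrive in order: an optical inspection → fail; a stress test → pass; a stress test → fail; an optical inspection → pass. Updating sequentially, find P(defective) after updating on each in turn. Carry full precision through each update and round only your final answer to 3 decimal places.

After an optical inspection='fail': P(defective) = 0.8·0.3000 / (0.8·0.3000 + 0.55·0.7000) ≈ 0.3840
After a stress test='pass': P(defective) = 0.4·0.3840 / (0.4·0.3840 + 0.6·0.6160) ≈ 0.2936
After a stress test='fail': P(defective) = 0.6·0.2936 / (0.6·0.2936 + 0.4·0.7064) ≈ 0.3840
After an optical inspection='pass': P(defective) = 0.2·0.3840 / (0.2·0.3840 + 0.45·0.6160) ≈ 0.2169

0.217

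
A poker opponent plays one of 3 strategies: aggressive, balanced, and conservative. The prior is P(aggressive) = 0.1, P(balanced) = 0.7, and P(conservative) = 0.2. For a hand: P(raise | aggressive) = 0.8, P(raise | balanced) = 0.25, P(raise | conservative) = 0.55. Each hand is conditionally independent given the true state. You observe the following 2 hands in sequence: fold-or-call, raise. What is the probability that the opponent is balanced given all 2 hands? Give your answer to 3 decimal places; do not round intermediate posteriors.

0.667

Each posterior becomes the prior for the next update.
After 'fold-or-call': normaliser = 0.2·0.1000 + 0.75·0.7000 + 0.45·0.2000; P(aggressive) ≈ 0.0315, P(balanced) ≈ 0.8268, P(conservative) ≈ 0.1417
After 'raise': normaliser = 0.8·0.0315 + 0.25·0.8268 + 0.55·0.1417; P(aggressive) ≈ 0.0813, P(balanced) ≈ 0.6671, P(conservative) ≈ 0.2516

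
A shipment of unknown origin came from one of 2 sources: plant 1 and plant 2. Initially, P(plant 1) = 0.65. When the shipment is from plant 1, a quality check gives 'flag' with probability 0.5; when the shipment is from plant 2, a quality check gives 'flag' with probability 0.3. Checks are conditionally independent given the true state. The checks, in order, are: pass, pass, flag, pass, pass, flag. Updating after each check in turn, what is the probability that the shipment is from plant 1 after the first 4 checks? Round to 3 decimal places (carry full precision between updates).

0.530

Apply Bayes' rule sequentially, carrying P(plant 1) forward.
After 'pass': P(plant 1) = 0.5·0.6500 / (0.5·0.6500 + 0.7·0.3500) ≈ 0.5702
After 'pass': P(plant 1) = 0.5·0.5702 / (0.5·0.5702 + 0.7·0.4298) ≈ 0.4865
After 'flag': P(plant 1) = 0.5·0.4865 / (0.5·0.4865 + 0.3·0.5135) ≈ 0.6123
After 'pass': P(plant 1) = 0.5·0.6123 / (0.5·0.6123 + 0.7·0.3877) ≈ 0.5301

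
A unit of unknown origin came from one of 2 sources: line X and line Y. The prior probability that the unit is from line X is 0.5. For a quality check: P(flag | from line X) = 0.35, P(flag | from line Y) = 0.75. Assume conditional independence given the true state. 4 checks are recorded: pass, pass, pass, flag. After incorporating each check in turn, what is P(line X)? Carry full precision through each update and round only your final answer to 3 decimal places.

0.891

After 'pass': P(line X) = 0.65·0.5000 / (0.65·0.5000 + 0.25·0.5000) ≈ 0.7222
After 'pass': P(line X) = 0.65·0.7222 / (0.65·0.7222 + 0.25·0.2778) ≈ 0.8711
After 'pass': P(line X) = 0.65·0.8711 / (0.65·0.8711 + 0.25·0.1289) ≈ 0.9462
After 'flag': P(line X) = 0.35·0.9462 / (0.35·0.9462 + 0.75·0.0538) ≈ 0.8913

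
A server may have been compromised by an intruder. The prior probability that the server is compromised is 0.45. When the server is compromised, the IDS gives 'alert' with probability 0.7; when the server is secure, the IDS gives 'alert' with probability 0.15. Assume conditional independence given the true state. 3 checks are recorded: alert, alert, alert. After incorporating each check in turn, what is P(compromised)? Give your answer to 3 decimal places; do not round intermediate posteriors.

After 'alert': P(compromised) = 0.7·0.4500 / (0.7·0.4500 + 0.15·0.5500) ≈ 0.7925
After 'alert': P(compromised) = 0.7·0.7925 / (0.7·0.7925 + 0.15·0.2075) ≈ 0.9469
After 'alert': P(compromised) = 0.7·0.9469 / (0.7·0.9469 + 0.15·0.0531) ≈ 0.9881

0.988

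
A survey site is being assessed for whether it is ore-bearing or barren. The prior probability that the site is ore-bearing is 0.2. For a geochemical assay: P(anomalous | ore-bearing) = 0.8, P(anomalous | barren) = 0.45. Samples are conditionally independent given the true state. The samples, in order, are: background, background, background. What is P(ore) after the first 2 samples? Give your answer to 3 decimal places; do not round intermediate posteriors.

0.032

After 'background': P(ore) = 0.2·0.2000 / (0.2·0.2000 + 0.55·0.8000) ≈ 0.0833
After 'background': P(ore) = 0.2·0.0833 / (0.2·0.0833 + 0.55·0.9167) ≈ 0.0320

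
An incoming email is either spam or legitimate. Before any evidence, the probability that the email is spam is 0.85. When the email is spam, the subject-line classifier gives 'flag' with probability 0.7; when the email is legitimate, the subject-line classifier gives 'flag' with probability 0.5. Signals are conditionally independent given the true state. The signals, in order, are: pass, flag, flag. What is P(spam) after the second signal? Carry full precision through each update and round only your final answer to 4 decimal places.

After 'pass': P(spam) = 0.3·0.8500 / (0.3·0.8500 + 0.5·0.1500) ≈ 0.7727
After 'flag': P(spam) = 0.7·0.7727 / (0.7·0.7727 + 0.5·0.2273) ≈ 0.8264

0.8264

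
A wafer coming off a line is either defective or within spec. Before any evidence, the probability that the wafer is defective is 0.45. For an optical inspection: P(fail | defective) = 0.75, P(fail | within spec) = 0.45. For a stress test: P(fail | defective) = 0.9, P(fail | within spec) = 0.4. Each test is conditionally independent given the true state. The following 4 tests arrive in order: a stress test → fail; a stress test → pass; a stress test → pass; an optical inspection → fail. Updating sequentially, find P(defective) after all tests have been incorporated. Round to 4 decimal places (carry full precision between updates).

0.0785

After a stress test='fail': P(defective) = 0.9·0.4500 / (0.9·0.4500 + 0.4·0.5500) ≈ 0.6480
After a stress test='pass': P(defective) = 0.1·0.6480 / (0.1·0.6480 + 0.6·0.3520) ≈ 0.2348
After a stress test='pass': P(defective) = 0.1·0.2348 / (0.1·0.2348 + 0.6·0.7652) ≈ 0.0486
After an optical inspection='fail': P(defective) = 0.75·0.0486 / (0.75·0.0486 + 0.45·0.9514) ≈ 0.0785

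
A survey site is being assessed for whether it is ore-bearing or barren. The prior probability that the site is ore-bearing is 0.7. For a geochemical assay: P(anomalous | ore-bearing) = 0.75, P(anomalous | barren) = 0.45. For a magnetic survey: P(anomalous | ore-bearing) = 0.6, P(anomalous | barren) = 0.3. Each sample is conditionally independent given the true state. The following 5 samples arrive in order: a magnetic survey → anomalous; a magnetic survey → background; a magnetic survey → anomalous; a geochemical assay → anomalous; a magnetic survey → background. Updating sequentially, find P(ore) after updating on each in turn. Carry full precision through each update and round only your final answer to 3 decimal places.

0.836

Each posterior becomes the prior for the next update.
After a magnetic survey='anomalous': P(ore) = 0.6·0.7000 / (0.6·0.7000 + 0.3·0.3000) ≈ 0.8235
After a magnetic survey='background': P(ore) = 0.4·0.8235 / (0.4·0.8235 + 0.7·0.1765) ≈ 0.7273
After a magnetic survey='anomalous': P(ore) = 0.6·0.7273 / (0.6·0.7273 + 0.3·0.2727) ≈ 0.8421
After a geochemical assay='anomalous': P(ore) = 0.75·0.8421 / (0.75·0.8421 + 0.45·0.1579) ≈ 0.8989
After a magnetic survey='background': P(ore) = 0.4·0.8989 / (0.4·0.8989 + 0.7·0.1011) ≈ 0.8355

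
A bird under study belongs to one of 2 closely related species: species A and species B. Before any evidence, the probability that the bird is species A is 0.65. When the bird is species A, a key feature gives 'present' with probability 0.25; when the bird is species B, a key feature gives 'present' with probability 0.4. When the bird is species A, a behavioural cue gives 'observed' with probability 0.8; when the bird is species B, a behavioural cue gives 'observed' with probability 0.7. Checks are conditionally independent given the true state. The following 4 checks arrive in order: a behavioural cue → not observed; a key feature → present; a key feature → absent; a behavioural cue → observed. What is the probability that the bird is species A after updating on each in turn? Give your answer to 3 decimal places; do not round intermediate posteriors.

0.525

After a behavioural cue='not observed': P(species A) = 0.2·0.6500 / (0.2·0.6500 + 0.3·0.3500) ≈ 0.5532
After a key feature='present': P(species A) = 0.25·0.5532 / (0.25·0.5532 + 0.4·0.4468) ≈ 0.4362
After a key feature='absent': P(species A) = 0.75·0.4362 / (0.75·0.4362 + 0.6·0.5638) ≈ 0.4917
After a behavioural cue='observed': P(species A) = 0.8·0.4917 / (0.8·0.4917 + 0.7·0.5083) ≈ 0.5250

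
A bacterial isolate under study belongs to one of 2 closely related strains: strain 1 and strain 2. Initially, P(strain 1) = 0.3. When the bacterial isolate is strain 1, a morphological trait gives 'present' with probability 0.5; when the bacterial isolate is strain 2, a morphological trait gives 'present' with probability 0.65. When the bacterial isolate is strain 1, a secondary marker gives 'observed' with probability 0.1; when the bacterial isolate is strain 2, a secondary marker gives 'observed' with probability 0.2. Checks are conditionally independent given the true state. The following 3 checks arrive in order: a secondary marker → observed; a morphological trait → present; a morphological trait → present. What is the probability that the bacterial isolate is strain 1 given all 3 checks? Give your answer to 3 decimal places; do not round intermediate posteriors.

Apply Bayes' rule sequentially, carrying P(strain 1) forward.
After a secondary marker='observed': P(strain 1) = 0.1·0.3000 / (0.1·0.3000 + 0.2·0.7000) ≈ 0.1765
After a morphological trait='present': P(strain 1) = 0.5·0.1765 / (0.5·0.1765 + 0.65·0.8235) ≈ 0.1415
After a morphological trait='present': P(strain 1) = 0.5·0.1415 / (0.5·0.1415 + 0.65·0.8585) ≈ 0.1125

0.113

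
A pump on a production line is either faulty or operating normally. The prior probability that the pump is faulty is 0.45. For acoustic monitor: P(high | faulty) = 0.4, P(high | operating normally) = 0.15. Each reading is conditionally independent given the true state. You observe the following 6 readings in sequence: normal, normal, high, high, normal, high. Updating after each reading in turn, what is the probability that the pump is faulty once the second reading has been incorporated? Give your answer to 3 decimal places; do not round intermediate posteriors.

0.290

Each posterior becomes the prior for the next update.
After 'normal': P(faulty) = 0.6·0.4500 / (0.6·0.4500 + 0.85·0.5500) ≈ 0.3661
After 'normal': P(faulty) = 0.6·0.3661 / (0.6·0.3661 + 0.85·0.6339) ≈ 0.2896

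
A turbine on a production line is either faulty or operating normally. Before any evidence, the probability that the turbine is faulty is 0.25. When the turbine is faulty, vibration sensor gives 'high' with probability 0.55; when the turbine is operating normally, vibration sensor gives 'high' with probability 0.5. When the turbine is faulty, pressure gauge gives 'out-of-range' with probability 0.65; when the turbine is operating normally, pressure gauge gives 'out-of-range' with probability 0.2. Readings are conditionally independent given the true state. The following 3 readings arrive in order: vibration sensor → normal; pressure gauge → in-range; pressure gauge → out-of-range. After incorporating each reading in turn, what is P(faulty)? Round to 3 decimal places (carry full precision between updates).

0.299

After vibration sensor='normal': P(faulty) = 0.45·0.2500 / (0.45·0.2500 + 0.5·0.7500) ≈ 0.2308
After pressure gauge='in-range': P(faulty) = 0.35·0.2308 / (0.35·0.2308 + 0.8·0.7692) ≈ 0.1160
After pressure gauge='out-of-range': P(faulty) = 0.65·0.1160 / (0.65·0.1160 + 0.2·0.8840) ≈ 0.2990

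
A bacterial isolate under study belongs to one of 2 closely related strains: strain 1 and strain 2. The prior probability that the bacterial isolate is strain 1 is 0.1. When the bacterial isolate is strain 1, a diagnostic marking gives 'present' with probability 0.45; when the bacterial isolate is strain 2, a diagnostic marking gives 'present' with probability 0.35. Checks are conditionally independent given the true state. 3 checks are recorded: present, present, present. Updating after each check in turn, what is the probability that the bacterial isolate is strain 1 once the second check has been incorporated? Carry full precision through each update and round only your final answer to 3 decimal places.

After 'present': P(strain 1) = 0.45·0.1000 / (0.45·0.1000 + 0.35·0.9000) ≈ 0.1250
After 'present': P(strain 1) = 0.45·0.1250 / (0.45·0.1250 + 0.35·0.8750) ≈ 0.1552

0.155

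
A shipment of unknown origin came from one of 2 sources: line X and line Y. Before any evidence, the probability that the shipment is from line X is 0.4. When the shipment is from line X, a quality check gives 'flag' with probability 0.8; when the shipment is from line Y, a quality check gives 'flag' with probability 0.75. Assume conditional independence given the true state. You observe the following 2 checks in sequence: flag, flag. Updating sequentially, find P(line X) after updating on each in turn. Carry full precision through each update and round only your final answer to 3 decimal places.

After 'flag': P(line X) = 0.8·0.4000 / (0.8·0.4000 + 0.75·0.6000) ≈ 0.4156
After 'flag': P(line X) = 0.8·0.4156 / (0.8·0.4156 + 0.75·0.5844) ≈ 0.4313

0.431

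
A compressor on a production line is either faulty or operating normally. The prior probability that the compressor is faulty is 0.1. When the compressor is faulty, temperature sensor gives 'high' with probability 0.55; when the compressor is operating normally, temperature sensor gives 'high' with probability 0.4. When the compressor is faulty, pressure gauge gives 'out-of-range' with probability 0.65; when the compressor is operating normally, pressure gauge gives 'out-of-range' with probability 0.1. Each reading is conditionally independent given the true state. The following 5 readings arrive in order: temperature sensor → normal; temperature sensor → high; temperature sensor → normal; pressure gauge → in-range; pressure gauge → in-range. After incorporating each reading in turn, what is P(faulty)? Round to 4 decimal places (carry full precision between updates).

After temperature sensor='normal': P(faulty) = 0.45·0.1000 / (0.45·0.1000 + 0.6·0.9000) ≈ 0.0769
After temperature sensor='high': P(faulty) = 0.55·0.0769 / (0.55·0.0769 + 0.4·0.9231) ≈ 0.1028
After temperature sensor='normal': P(faulty) = 0.45·0.1028 / (0.45·0.1028 + 0.6·0.8972) ≈ 0.0791
After pressure gauge='in-range': P(faulty) = 0.35·0.0791 / (0.35·0.0791 + 0.9·0.9209) ≈ 0.0323
After pressure gauge='in-range': P(faulty) = 0.35·0.0323 / (0.35·0.0323 + 0.9·0.9677) ≈ 0.0128

0.0128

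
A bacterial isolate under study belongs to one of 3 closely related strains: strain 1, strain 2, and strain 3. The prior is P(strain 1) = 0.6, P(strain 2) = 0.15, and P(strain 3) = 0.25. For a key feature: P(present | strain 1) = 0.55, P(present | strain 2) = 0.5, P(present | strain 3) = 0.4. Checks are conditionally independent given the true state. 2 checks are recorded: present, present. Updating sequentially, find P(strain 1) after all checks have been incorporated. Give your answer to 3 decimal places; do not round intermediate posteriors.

0.701

Apply Bayes' rule sequentially, carrying P(strain 1) forward.
After 'present': normaliser = 0.55·0.6000 + 0.5·0.1500 + 0.4·0.2500; P(strain 1) ≈ 0.6535, P(strain 2) ≈ 0.1485, P(strain 3) ≈ 0.1980
After 'present': normaliser = 0.55·0.6535 + 0.5·0.1485 + 0.4·0.1980; P(strain 1) ≈ 0.7008, P(strain 2) ≈ 0.1448, P(strain 3) ≈ 0.1544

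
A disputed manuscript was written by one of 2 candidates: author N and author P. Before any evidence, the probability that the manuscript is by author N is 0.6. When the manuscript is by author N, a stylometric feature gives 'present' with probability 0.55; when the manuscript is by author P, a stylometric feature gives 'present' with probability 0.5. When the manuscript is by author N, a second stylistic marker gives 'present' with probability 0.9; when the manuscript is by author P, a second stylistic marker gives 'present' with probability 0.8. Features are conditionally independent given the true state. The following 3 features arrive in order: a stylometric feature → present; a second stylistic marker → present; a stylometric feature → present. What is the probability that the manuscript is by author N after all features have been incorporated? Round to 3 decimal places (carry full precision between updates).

Each posterior becomes the prior for the next update.
After a stylometric feature='present': P(author N) = 0.55·0.6000 / (0.55·0.6000 + 0.5·0.4000) ≈ 0.6226
After a second stylistic marker='present': P(author N) = 0.9·0.6226 / (0.9·0.6226 + 0.8·0.3774) ≈ 0.6499
After a stylometric feature='present': P(author N) = 0.55·0.6499 / (0.55·0.6499 + 0.5·0.3501) ≈ 0.6713

0.671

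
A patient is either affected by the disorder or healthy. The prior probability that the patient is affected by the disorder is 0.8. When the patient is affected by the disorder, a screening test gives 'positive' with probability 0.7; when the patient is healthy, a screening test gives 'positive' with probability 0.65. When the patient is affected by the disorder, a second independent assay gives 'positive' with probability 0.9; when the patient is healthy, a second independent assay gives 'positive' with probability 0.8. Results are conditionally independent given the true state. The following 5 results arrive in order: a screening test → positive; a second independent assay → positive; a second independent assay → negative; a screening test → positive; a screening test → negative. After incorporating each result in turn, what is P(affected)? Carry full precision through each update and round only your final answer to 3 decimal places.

After a screening test='positive': P(affected) = 0.7·0.8000 / (0.7·0.8000 + 0.65·0.2000) ≈ 0.8116
After a second independent assay='positive': P(affected) = 0.9·0.8116 / (0.9·0.8116 + 0.8·0.1884) ≈ 0.8289
After a second independent assay='negative': P(affected) = 0.1·0.8289 / (0.1·0.8289 + 0.2·0.1711) ≈ 0.7079
After a screening test='positive': P(affected) = 0.7·0.7079 / (0.7·0.7079 + 0.65·0.2921) ≈ 0.7230
After a screening test='negative': P(affected) = 0.3·0.7230 / (0.3·0.7230 + 0.35·0.2770) ≈ 0.6910

0.691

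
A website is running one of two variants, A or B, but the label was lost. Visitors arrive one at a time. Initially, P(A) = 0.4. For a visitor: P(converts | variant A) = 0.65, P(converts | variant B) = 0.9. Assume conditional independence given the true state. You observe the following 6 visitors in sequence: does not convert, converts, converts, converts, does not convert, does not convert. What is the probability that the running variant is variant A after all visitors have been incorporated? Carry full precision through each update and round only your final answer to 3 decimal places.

After 'does not convert': P(A) = 0.35·0.4000 / (0.35·0.4000 + 0.1·0.6000) ≈ 0.7000
After 'converts': P(A) = 0.65·0.7000 / (0.65·0.7000 + 0.9·0.3000) ≈ 0.6276
After 'converts': P(A) = 0.65·0.6276 / (0.65·0.6276 + 0.9·0.3724) ≈ 0.5490
After 'converts': P(A) = 0.65·0.5490 / (0.65·0.5490 + 0.9·0.4510) ≈ 0.4678
After 'does not convert': P(A) = 0.35·0.4678 / (0.35·0.4678 + 0.1·0.5322) ≈ 0.7547
After 'does not convert': P(A) = 0.35·0.7547 / (0.35·0.7547 + 0.1·0.2453) ≈ 0.9150

0.915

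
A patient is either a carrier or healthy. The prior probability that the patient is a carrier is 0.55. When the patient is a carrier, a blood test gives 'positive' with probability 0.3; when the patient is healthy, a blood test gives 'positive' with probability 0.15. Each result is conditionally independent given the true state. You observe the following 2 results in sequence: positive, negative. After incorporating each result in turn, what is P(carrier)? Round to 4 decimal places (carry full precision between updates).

After 'positive': P(carrier) = 0.3·0.5500 / (0.3·0.5500 + 0.15·0.4500) ≈ 0.7097
After 'negative': P(carrier) = 0.7·0.7097 / (0.7·0.7097 + 0.85·0.2903) ≈ 0.6681

0.6681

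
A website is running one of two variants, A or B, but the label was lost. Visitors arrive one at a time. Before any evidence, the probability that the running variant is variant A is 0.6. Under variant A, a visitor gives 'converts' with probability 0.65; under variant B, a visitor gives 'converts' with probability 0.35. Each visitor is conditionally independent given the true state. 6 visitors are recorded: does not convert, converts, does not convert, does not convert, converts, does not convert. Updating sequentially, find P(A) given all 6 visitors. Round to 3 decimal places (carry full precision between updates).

After 'does not convert': P(A) = 0.35·0.6000 / (0.35·0.6000 + 0.65·0.4000) ≈ 0.4468
After 'converts': P(A) = 0.65·0.4468 / (0.65·0.4468 + 0.35·0.5532) ≈ 0.6000
After 'does not convert': P(A) = 0.35·0.6000 / (0.35·0.6000 + 0.65·0.4000) ≈ 0.4468
After 'does not convert': P(A) = 0.35·0.4468 / (0.35·0.4468 + 0.65·0.5532) ≈ 0.3031
After 'converts': P(A) = 0.65·0.3031 / (0.65·0.3031 + 0.35·0.6969) ≈ 0.4468
After 'does not convert': P(A) = 0.35·0.4468 / (0.35·0.4468 + 0.65·0.5532) ≈ 0.3031

0.303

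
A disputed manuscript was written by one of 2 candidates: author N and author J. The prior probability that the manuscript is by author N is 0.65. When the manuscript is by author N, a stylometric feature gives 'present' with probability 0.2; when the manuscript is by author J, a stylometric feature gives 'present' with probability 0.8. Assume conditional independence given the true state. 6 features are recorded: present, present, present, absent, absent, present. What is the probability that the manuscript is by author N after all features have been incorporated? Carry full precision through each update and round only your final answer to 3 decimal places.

Each posterior becomes the prior for the next update.
After 'present': P(author N) = 0.2·0.6500 / (0.2·0.6500 + 0.8·0.3500) ≈ 0.3171
After 'present': P(author N) = 0.2·0.3171 / (0.2·0.3171 + 0.8·0.6829) ≈ 0.1040
After 'present': P(author N) = 0.2·0.1040 / (0.2·0.1040 + 0.8·0.8960) ≈ 0.0282
After 'absent': P(author N) = 0.8·0.0282 / (0.8·0.0282 + 0.2·0.9718) ≈ 0.1040
After 'absent': P(author N) = 0.8·0.1040 / (0.8·0.1040 + 0.2·0.8960) ≈ 0.3171
After 'present': P(author N) = 0.2·0.3171 / (0.2·0.3171 + 0.8·0.6829) ≈ 0.1040

0.104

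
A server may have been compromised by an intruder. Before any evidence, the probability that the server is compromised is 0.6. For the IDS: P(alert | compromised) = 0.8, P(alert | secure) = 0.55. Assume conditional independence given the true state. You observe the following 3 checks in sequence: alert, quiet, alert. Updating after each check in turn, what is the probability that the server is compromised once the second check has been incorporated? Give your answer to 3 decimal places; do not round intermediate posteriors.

0.492

After 'alert': P(compromised) = 0.8·0.6000 / (0.8·0.6000 + 0.55·0.4000) ≈ 0.6857
After 'quiet': P(compromised) = 0.2·0.6857 / (0.2·0.6857 + 0.45·0.3143) ≈ 0.4923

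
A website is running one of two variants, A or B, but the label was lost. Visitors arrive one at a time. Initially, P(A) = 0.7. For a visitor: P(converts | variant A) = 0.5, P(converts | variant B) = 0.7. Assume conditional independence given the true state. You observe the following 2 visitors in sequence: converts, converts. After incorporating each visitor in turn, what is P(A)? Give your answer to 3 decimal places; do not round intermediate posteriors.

0.543

After 'converts': P(A) = 0.5·0.7000 / (0.5·0.7000 + 0.7·0.3000) ≈ 0.6250
After 'converts': P(A) = 0.5·0.6250 / (0.5·0.6250 + 0.7·0.3750) ≈ 0.5435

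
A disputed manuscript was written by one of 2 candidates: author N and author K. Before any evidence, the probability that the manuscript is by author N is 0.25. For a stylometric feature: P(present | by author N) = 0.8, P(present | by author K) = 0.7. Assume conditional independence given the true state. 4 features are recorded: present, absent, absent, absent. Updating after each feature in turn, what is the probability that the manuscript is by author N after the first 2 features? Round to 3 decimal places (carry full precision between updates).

0.203

After 'present': P(author N) = 0.8·0.2500 / (0.8·0.2500 + 0.7·0.7500) ≈ 0.2759
After 'absent': P(author N) = 0.2·0.2759 / (0.2·0.2759 + 0.3·0.7241) ≈ 0.2025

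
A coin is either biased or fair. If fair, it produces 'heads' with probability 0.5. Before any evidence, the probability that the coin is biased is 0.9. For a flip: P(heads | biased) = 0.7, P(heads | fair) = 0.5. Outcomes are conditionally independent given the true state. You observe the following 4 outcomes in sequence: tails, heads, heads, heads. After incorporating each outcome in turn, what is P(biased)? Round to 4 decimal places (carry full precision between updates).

Each posterior becomes the prior for the next update.
After 'tails': P(biased) = 0.3·0.9000 / (0.3·0.9000 + 0.5·0.1000) ≈ 0.8438
After 'heads': P(biased) = 0.7·0.8438 / (0.7·0.8438 + 0.5·0.1562) ≈ 0.8832
After 'heads': P(biased) = 0.7·0.8832 / (0.7·0.8832 + 0.5·0.1168) ≈ 0.9137
After 'heads': P(biased) = 0.7·0.9137 / (0.7·0.9137 + 0.5·0.0863) ≈ 0.9368

0.9368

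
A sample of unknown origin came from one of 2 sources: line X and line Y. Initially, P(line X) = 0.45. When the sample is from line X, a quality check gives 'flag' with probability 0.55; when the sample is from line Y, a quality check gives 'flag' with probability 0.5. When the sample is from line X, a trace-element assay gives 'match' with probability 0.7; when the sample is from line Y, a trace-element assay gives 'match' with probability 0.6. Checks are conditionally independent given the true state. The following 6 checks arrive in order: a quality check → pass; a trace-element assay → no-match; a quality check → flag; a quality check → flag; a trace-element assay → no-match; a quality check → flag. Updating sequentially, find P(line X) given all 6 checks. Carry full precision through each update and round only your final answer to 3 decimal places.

0.355

After a quality check='pass': P(line X) = 0.45·0.4500 / (0.45·0.4500 + 0.5·0.5500) ≈ 0.4241
After a trace-element assay='no-match': P(line X) = 0.3·0.4241 / (0.3·0.4241 + 0.4·0.5759) ≈ 0.3558
After a quality check='flag': P(line X) = 0.55·0.3558 / (0.55·0.3558 + 0.5·0.6442) ≈ 0.3779
After a quality check='flag': P(line X) = 0.55·0.3779 / (0.55·0.3779 + 0.5·0.6221) ≈ 0.4006
After a trace-element assay='no-match': P(line X) = 0.3·0.4006 / (0.3·0.4006 + 0.4·0.5994) ≈ 0.3339
After a quality check='flag': P(line X) = 0.55·0.3339 / (0.55·0.3339 + 0.5·0.6661) ≈ 0.3554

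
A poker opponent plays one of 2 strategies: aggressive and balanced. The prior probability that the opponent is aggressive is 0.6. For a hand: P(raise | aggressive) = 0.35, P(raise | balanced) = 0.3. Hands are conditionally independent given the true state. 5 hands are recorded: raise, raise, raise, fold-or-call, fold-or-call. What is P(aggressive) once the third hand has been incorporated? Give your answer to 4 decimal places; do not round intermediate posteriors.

0.7043

After 'raise': P(aggressive) = 0.35·0.6000 / (0.35·0.6000 + 0.3·0.4000) ≈ 0.6364
After 'raise': P(aggressive) = 0.35·0.6364 / (0.35·0.6364 + 0.3·0.3636) ≈ 0.6712
After 'raise': P(aggressive) = 0.35·0.6712 / (0.35·0.6712 + 0.3·0.3288) ≈ 0.7043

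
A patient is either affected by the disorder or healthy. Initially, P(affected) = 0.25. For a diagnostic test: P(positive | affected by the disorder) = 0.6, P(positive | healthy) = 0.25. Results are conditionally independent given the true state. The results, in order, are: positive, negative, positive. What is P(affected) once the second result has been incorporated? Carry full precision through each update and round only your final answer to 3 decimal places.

After 'positive': P(affected) = 0.6·0.2500 / (0.6·0.2500 + 0.25·0.7500) ≈ 0.4444
After 'negative': P(affected) = 0.4·0.4444 / (0.4·0.4444 + 0.75·0.5556) ≈ 0.2991

0.299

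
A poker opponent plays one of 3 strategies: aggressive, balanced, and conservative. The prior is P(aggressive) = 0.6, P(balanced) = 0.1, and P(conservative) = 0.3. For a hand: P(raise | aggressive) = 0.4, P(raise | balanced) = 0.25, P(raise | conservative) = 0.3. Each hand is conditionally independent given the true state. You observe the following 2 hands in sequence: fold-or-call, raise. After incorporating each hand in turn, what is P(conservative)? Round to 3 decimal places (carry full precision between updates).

0.279

Each posterior becomes the prior for the next update.
After 'fold-or-call': normaliser = 0.6·0.6000 + 0.75·0.1000 + 0.7·0.3000; P(aggressive) ≈ 0.5581, P(balanced) ≈ 0.1163, P(conservative) ≈ 0.3256
After 'raise': normaliser = 0.4·0.5581 + 0.25·0.1163 + 0.3·0.3256; P(aggressive) ≈ 0.6379, P(balanced) ≈ 0.0831, P(conservative) ≈ 0.2791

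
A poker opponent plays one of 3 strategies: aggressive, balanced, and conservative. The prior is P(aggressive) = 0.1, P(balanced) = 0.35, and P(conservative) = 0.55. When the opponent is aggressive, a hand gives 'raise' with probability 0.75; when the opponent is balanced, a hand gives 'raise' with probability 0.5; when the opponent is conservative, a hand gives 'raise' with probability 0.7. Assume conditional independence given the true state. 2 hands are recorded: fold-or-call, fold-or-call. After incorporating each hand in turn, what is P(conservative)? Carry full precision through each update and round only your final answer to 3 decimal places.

0.346

After 'fold-or-call': normaliser = 0.25·0.1000 + 0.5·0.3500 + 0.3·0.5500; P(aggressive) ≈ 0.0685, P(balanced) ≈ 0.4795, P(conservative) ≈ 0.4521
After 'fold-or-call': normaliser = 0.25·0.0685 + 0.5·0.4795 + 0.3·0.4521; P(aggressive) ≈ 0.0436, P(balanced) ≈ 0.6108, P(conservative) ≈ 0.3455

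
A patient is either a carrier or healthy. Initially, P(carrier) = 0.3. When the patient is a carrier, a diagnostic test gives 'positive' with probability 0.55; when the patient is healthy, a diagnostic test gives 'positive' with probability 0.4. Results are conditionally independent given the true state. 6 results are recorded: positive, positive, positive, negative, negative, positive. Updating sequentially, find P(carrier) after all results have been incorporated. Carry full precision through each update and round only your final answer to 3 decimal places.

After 'positive': P(carrier) = 0.55·0.3000 / (0.55·0.3000 + 0.4·0.7000) ≈ 0.3708
After 'positive': P(carrier) = 0.55·0.3708 / (0.55·0.3708 + 0.4·0.6292) ≈ 0.4476
After 'positive': P(carrier) = 0.55·0.4476 / (0.55·0.4476 + 0.4·0.5524) ≈ 0.5270
After 'negative': P(carrier) = 0.45·0.5270 / (0.45·0.5270 + 0.6·0.4730) ≈ 0.4552
After 'negative': P(carrier) = 0.45·0.4552 / (0.45·0.4552 + 0.6·0.5448) ≈ 0.3853
After 'positive': P(carrier) = 0.55·0.3853 / (0.55·0.3853 + 0.4·0.6147) ≈ 0.4629

0.463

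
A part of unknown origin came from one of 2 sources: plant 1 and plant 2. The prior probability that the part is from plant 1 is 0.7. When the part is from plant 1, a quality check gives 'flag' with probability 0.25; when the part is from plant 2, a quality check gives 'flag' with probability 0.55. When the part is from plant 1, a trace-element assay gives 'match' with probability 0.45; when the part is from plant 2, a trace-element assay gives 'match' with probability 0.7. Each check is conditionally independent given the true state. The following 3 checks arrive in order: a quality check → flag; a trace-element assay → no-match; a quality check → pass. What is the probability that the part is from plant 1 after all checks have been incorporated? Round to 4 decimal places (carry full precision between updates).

0.7642

After a quality check='flag': P(plant 1) = 0.25·0.7000 / (0.25·0.7000 + 0.55·0.3000) ≈ 0.5147
After a trace-element assay='no-match': P(plant 1) = 0.55·0.5147 / (0.55·0.5147 + 0.3·0.4853) ≈ 0.6604
After a quality check='pass': P(plant 1) = 0.75·0.6604 / (0.75·0.6604 + 0.45·0.3396) ≈ 0.7642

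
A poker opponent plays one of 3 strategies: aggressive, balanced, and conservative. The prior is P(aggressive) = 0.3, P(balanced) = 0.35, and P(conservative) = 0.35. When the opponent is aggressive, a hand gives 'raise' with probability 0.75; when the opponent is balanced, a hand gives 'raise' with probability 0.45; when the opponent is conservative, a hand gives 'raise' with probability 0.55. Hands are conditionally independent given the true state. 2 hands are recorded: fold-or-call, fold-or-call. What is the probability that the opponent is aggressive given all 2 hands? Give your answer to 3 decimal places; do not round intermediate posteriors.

After 'fold-or-call': normaliser = 0.25·0.3000 + 0.55·0.3500 + 0.45·0.3500; P(aggressive) ≈ 0.1765, P(balanced) ≈ 0.4529, P(conservative) ≈ 0.3706
After 'fold-or-call': normaliser = 0.25·0.1765 + 0.55·0.4529 + 0.45·0.3706; P(aggressive) ≈ 0.0959, P(balanced) ≈ 0.5416, P(conservative) ≈ 0.3625

0.096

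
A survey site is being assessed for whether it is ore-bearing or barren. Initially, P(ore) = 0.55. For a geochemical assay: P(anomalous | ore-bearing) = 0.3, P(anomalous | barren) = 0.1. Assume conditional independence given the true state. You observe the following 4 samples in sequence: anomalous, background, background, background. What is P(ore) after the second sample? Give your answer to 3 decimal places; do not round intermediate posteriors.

0.740

After 'anomalous': P(ore) = 0.3·0.5500 / (0.3·0.5500 + 0.1·0.4500) ≈ 0.7857
After 'background': P(ore) = 0.7·0.7857 / (0.7·0.7857 + 0.9·0.2143) ≈ 0.7404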